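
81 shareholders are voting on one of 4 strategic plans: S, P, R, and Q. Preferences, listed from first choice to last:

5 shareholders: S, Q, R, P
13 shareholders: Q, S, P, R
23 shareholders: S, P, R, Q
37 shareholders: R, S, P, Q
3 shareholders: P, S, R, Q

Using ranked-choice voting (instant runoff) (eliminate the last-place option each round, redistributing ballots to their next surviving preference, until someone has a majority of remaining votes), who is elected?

Round 1: S 28, P 3, R 37, Q 13. Eliminate P.
Round 2: S 31, R 37, Q 13. Eliminate Q.
Round 3: S 44, R 37. S has a majority.

S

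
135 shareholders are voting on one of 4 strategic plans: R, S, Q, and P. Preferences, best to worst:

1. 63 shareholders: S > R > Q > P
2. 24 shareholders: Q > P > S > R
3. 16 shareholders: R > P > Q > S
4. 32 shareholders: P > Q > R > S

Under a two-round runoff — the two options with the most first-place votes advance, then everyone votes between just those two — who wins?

P

Round 1 first-place votes: R 16, S 63, Q 24, P 32.
S and P advance.
Runoff: S is preferred to P by 63 voters; P by 72.
P wins the runoff.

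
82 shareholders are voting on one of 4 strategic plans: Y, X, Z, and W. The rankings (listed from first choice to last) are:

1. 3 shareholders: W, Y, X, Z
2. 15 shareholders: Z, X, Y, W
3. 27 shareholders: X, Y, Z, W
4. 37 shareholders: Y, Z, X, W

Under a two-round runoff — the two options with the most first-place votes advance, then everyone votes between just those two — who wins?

X

Round 1 first-place votes: Y 37, X 27, Z 15, W 3.
Y and X advance.
Runoff: Y is preferred to X by 40 voters; X by 42.
X wins the runoff.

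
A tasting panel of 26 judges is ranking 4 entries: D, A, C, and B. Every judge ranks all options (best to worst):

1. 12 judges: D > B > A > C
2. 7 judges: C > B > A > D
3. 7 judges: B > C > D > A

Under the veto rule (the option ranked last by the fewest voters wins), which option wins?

Last-place votes: D 7, A 7, C 12, B 0.
B is ranked last by the fewest voters, so B wins.

B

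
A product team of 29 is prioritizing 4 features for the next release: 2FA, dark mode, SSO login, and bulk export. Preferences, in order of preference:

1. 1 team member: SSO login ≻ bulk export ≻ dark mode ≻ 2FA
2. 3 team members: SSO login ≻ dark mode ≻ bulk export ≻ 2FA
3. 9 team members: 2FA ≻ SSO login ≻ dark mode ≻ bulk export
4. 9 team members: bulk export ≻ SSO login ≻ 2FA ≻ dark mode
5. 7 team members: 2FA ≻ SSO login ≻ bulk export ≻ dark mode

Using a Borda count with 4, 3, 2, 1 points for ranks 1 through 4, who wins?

SSO login

2FA: 1·1 + 3·1 + 9·4 + 9·2 + 7·4 = 86
dark mode: 1·2 + 3·3 + 9·2 + 9·1 + 7·1 = 45
SSO login: 1·4 + 3·4 + 9·3 + 9·3 + 7·3 = 91
bulk export: 1·3 + 3·2 + 9·1 + 9·4 + 7·2 = 68
SSO login has the highest Borda score (91).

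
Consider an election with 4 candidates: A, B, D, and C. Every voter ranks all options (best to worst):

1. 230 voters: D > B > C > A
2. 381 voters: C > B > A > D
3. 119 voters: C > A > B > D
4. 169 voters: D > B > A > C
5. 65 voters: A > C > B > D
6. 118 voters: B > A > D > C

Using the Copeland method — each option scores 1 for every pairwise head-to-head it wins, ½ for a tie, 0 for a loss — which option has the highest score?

C

A: beats D; loses to B and C → score 1.
B: beats A and D; loses to C → score 2.
D: loses to A, B, and C → score 0.
C: beats A, B, and D → score 3.
C has the best pairwise record.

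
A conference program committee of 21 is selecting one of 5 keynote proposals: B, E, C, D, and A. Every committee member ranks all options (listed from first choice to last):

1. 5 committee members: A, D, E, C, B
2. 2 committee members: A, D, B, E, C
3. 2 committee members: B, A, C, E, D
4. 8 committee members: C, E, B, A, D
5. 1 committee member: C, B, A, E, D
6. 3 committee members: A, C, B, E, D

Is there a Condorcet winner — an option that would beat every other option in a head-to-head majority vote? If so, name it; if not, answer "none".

none

Checking pairwise contests:
E beats B 13–8.
C beats E 14–7.
A beats C 12–9.
B beats D 14–7.
B beats A 11–10.
Every option loses at least one head-to-head, so there is no Condorcet winner.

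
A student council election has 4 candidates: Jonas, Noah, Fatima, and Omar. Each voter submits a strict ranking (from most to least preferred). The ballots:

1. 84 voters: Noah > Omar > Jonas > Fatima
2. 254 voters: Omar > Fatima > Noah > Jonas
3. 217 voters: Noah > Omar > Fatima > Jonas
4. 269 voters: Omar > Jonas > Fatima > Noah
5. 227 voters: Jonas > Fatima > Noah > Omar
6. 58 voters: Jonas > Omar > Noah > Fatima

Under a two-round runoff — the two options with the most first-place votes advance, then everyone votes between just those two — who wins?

Omar

Round 1 first-place votes: Jonas 285, Noah 301, Fatima 0, Omar 523.
Omar and Noah advance.
Runoff: Omar is preferred to Noah by 581 voters; Noah by 528.
Omar wins the runoff.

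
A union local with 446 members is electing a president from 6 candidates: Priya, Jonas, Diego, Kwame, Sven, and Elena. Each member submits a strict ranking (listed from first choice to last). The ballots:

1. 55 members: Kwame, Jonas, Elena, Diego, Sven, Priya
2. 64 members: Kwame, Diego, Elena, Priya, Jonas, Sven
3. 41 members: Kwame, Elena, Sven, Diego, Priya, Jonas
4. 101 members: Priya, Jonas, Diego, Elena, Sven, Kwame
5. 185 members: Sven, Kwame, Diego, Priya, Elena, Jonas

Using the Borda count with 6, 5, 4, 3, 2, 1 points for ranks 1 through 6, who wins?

Priya: 55·1 + 64·3 + 41·2 + 101·6 + 185·3 = 1490
Jonas: 55·5 + 64·2 + 41·1 + 101·5 + 185·1 = 1134
Diego: 55·3 + 64·5 + 41·3 + 101·4 + 185·4 = 1752
Kwame: 55·6 + 64·6 + 41·6 + 101·1 + 185·5 = 1986
Sven: 55·2 + 64·1 + 41·4 + 101·2 + 185·6 = 1650
Elena: 55·4 + 64·4 + 41·5 + 101·3 + 185·2 = 1354
Kwame has the highest Borda score (1986).

Kwame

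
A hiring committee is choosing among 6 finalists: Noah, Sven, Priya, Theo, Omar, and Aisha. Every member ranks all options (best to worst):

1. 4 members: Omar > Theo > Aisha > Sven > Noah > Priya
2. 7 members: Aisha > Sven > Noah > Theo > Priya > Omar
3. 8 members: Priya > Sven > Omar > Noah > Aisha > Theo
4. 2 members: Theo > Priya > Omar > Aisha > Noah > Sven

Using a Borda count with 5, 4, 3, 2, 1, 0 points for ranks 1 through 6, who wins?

Noah: 4·1 + 7·3 + 8·2 + 2·1 = 43
Sven: 4·2 + 7·4 + 8·4 + 2·0 = 68
Priya: 4·0 + 7·1 + 8·5 + 2·4 = 55
Theo: 4·4 + 7·2 + 8·0 + 2·5 = 40
Omar: 4·5 + 7·0 + 8·3 + 2·3 = 50
Aisha: 4·3 + 7·5 + 8·1 + 2·2 = 59
Sven has the highest Borda score (68).

Sven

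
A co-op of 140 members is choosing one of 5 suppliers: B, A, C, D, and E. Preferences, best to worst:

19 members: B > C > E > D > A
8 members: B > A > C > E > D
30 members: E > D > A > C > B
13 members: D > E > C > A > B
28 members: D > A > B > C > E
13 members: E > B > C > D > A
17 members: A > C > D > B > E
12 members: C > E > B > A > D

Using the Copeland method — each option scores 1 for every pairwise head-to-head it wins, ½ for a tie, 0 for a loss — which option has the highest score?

B: beats E; loses to A, C, and D → score 1.
A: beats B and C; loses to D and E → score 2.
C: beats B and E; loses to A and D → score 2.
D: beats B, A, and C; loses to E → score 3.
E: beats A and D; loses to B and C → score 2.
D has the best pairwise record.

D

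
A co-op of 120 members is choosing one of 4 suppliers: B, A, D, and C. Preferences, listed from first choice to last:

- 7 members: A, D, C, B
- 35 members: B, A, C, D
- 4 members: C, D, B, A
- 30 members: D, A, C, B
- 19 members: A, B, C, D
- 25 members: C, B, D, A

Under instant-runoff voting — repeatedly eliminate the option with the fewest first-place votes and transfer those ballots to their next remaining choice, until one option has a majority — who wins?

Round 1: B 35, A 26, D 30, C 29. Eliminate A.
Round 2: B 54, D 37, C 29. Eliminate C.
Round 3: B 79, D 41. B has a majority.

B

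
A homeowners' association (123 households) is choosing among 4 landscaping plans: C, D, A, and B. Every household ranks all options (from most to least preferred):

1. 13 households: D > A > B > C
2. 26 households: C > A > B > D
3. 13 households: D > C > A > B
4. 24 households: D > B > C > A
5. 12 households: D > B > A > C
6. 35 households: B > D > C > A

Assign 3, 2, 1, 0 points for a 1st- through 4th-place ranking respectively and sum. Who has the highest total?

D

C: 13·0 + 26·3 + 13·2 + 24·1 + 12·0 + 35·1 = 163
D: 13·3 + 26·0 + 13·3 + 24·3 + 12·3 + 35·2 = 256
A: 13·2 + 26·2 + 13·1 + 24·0 + 12·1 + 35·0 = 103
B: 13·1 + 26·1 + 13·0 + 24·2 + 12·2 + 35·3 = 216
D has the highest Borda score (256).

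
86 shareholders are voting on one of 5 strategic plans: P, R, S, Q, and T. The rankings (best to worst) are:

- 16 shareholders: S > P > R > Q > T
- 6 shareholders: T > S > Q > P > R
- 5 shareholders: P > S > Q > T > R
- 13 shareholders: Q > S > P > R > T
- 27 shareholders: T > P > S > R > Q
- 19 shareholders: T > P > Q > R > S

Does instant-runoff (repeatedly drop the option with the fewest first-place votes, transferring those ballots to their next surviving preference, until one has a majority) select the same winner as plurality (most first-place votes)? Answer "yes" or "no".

yes

Instant-runoff — R1 P 5, R 0, S 16, Q 13, T 52 (T winner). Winner: T.
Plurality — first-place votes: P 5, R 0, S 16, Q 13, T 52. Winner: T.
The two methods agree.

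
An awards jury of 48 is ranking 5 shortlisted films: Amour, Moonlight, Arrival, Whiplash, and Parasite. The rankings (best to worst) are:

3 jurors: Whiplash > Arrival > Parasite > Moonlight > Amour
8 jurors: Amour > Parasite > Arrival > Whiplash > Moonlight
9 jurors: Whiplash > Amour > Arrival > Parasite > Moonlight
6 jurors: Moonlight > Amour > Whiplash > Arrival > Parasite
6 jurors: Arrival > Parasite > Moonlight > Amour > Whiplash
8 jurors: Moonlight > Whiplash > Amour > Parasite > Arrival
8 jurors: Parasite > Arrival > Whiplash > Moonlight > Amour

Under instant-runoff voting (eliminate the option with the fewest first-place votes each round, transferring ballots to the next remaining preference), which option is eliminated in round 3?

Round 1: Amour 8, Moonlight 14, Arrival 6, Whiplash 12, Parasite 8. Eliminate Arrival.
Round 2: Amour 8, Moonlight 14, Whiplash 12, Parasite 14. Eliminate Amour.
Round 3: Moonlight 14, Whiplash 12, Parasite 22. Eliminate Whiplash.

Whiplash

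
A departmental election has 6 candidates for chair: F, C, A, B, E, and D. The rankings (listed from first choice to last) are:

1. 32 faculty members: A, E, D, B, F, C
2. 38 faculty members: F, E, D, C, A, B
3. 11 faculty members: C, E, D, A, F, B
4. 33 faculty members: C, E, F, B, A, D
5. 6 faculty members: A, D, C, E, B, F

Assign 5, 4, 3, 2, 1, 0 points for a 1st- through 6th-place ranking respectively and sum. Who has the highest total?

E

F: 32·1 + 38·5 + 11·1 + 33·3 + 6·0 = 332
C: 32·0 + 38·2 + 11·5 + 33·5 + 6·3 = 314
A: 32·5 + 38·1 + 11·2 + 33·1 + 6·5 = 283
B: 32·2 + 38·0 + 11·0 + 33·2 + 6·1 = 136
E: 32·4 + 38·4 + 11·4 + 33·4 + 6·2 = 468
D: 32·3 + 38·3 + 11·3 + 33·0 + 6·4 = 267
E has the highest Borda score (468).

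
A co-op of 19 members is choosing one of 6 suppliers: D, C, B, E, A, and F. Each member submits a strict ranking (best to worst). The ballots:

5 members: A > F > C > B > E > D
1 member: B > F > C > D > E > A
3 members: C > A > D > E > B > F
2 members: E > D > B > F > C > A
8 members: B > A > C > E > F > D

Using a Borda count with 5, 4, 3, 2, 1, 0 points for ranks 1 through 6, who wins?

D: 5·0 + 1·2 + 3·3 + 2·4 + 8·0 = 19
C: 5·3 + 1·3 + 3·5 + 2·1 + 8·3 = 59
B: 5·2 + 1·5 + 3·1 + 2·3 + 8·5 = 64
E: 5·1 + 1·1 + 3·2 + 2·5 + 8·2 = 38
A: 5·5 + 1·0 + 3·4 + 2·0 + 8·4 = 69
F: 5·4 + 1·4 + 3·0 + 2·2 + 8·1 = 36
A has the highest Borda score (69).

A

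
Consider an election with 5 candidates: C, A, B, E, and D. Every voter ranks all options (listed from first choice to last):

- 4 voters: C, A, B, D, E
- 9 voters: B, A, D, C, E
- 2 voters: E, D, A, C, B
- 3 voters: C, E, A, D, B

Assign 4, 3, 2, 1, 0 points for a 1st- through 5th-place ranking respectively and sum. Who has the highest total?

A

C: 4·4 + 9·1 + 2·1 + 3·4 = 39
A: 4·3 + 9·3 + 2·2 + 3·2 = 49
B: 4·2 + 9·4 + 2·0 + 3·0 = 44
E: 4·0 + 9·0 + 2·4 + 3·3 = 17
D: 4·1 + 9·2 + 2·3 + 3·1 = 31
A has the highest Borda score (49).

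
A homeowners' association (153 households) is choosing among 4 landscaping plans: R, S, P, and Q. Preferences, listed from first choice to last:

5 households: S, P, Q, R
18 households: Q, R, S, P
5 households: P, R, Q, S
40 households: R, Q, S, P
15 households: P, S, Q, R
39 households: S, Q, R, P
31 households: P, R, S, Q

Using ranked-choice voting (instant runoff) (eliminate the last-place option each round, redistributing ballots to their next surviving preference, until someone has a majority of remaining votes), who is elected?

R

Round 1: R 40, S 44, P 51, Q 18. Eliminate Q.
Round 2: R 58, S 44, P 51. Eliminate S.
Round 3: R 97, P 56. R has a majority.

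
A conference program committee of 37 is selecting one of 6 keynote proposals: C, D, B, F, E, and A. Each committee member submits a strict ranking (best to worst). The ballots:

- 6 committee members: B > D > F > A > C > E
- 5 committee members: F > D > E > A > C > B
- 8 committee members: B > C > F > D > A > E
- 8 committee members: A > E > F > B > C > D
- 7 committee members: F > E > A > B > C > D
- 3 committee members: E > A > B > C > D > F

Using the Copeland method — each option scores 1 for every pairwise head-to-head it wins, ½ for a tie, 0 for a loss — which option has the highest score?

C: beats D; loses to B, F, E, and A → score 1.
D: beats E and A; loses to C, B, and F → score 2.
B: beats C and D; loses to F, E, and A → score 2.
F: beats C, D, B, E, and A → score 5.
E: beats C and B; loses to D, F, and A → score 2.
A: beats C, B, and E; loses to D and F → score 3.
F has the best pairwise record.

F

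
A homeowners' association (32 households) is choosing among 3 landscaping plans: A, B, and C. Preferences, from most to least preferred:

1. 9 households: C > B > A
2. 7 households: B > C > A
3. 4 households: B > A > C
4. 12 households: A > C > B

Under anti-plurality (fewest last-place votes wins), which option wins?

C

Last-place votes: A 16, B 12, C 4.
C is ranked last by the fewest voters, so C wins.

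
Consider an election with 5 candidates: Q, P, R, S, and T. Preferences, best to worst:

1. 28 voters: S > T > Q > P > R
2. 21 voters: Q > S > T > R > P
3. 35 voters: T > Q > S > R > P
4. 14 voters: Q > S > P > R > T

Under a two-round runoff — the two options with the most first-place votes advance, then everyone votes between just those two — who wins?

Round 1 first-place votes: Q 35, P 0, R 0, S 28, T 35.
Q and T advance.
Runoff: Q is preferred to T by 35 voters; T by 63.
T wins the runoff.

T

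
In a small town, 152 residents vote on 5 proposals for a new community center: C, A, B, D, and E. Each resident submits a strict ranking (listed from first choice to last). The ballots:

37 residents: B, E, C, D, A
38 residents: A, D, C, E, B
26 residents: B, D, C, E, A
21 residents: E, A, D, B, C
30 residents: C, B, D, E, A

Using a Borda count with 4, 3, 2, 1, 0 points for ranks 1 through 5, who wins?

C: 37·2 + 38·2 + 26·2 + 21·0 + 30·4 = 322
A: 37·0 + 38·4 + 26·0 + 21·3 + 30·0 = 215
B: 37·4 + 38·0 + 26·4 + 21·1 + 30·3 = 363
D: 37·1 + 38·3 + 26·3 + 21·2 + 30·2 = 331
E: 37·3 + 38·1 + 26·1 + 21·4 + 30·1 = 289
B has the highest Borda score (363).

B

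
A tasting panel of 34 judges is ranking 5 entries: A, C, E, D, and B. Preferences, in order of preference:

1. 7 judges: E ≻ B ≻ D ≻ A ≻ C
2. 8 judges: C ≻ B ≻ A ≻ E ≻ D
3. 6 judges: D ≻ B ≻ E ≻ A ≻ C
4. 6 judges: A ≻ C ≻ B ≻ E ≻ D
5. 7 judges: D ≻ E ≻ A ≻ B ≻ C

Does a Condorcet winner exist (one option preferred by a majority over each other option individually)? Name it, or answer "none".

B

B vs A: 21–13 for B.
B vs C: 20–14 for B.
B vs E: 20–14 for B.
B vs D: 21–13 for B.
B beats every other option head-to-head.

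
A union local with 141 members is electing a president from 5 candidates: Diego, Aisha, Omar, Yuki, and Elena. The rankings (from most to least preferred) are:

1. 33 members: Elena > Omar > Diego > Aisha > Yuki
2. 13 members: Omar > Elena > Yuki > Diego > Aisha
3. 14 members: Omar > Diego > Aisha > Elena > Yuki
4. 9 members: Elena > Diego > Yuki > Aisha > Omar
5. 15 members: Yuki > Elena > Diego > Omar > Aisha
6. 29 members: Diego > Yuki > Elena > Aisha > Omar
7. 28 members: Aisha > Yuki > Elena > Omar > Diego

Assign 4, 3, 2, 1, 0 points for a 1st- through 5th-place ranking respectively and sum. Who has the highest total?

Elena

Diego: 33·2 + 13·1 + 14·3 + 9·3 + 15·2 + 29·4 + 28·0 = 294
Aisha: 33·1 + 13·0 + 14·2 + 9·1 + 15·0 + 29·1 + 28·4 = 211
Omar: 33·3 + 13·4 + 14·4 + 9·0 + 15·1 + 29·0 + 28·1 = 250
Yuki: 33·0 + 13·2 + 14·0 + 9·2 + 15·4 + 29·3 + 28·3 = 275
Elena: 33·4 + 13·3 + 14·1 + 9·4 + 15·3 + 29·2 + 28·2 = 380
Elena has the highest Borda score (380).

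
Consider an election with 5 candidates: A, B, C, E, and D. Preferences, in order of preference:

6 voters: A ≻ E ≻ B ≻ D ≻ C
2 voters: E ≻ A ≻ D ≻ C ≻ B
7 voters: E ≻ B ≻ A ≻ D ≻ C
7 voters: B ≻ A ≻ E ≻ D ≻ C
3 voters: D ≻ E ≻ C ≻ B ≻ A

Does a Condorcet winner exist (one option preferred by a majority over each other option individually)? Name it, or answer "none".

Checking pairwise contests:
B beats A 17–8.
E beats B 18–7.
A beats C 22–3.
A beats E 13–12.
A beats D 22–3.
Every option loses at least one head-to-head, so there is no Condorcet winner.

none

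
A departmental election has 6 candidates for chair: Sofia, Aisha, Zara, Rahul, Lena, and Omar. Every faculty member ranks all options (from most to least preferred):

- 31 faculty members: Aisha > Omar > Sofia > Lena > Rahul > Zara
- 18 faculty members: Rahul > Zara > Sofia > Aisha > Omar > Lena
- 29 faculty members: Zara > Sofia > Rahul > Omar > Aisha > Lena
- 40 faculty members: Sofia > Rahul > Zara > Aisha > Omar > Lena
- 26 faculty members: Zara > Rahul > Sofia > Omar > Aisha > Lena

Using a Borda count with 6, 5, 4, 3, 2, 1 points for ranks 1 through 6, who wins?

Sofia: 31·4 + 18·4 + 29·5 + 40·6 + 26·4 = 685
Aisha: 31·6 + 18·3 + 29·2 + 40·3 + 26·2 = 470
Zara: 31·1 + 18·5 + 29·6 + 40·4 + 26·6 = 611
Rahul: 31·2 + 18·6 + 29·4 + 40·5 + 26·5 = 616
Lena: 31·3 + 18·1 + 29·1 + 40·1 + 26·1 = 206
Omar: 31·5 + 18·2 + 29·3 + 40·2 + 26·3 = 436
Sofia has the highest Borda score (685).

Sofia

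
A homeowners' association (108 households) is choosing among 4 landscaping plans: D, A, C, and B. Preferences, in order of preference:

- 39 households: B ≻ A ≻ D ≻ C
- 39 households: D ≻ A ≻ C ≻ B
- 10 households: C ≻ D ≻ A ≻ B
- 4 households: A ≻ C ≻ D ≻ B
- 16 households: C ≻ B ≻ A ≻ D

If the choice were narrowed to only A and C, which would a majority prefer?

Voters preferring A to C: 82; preferring C to A: 26.
A wins the head-to-head.

A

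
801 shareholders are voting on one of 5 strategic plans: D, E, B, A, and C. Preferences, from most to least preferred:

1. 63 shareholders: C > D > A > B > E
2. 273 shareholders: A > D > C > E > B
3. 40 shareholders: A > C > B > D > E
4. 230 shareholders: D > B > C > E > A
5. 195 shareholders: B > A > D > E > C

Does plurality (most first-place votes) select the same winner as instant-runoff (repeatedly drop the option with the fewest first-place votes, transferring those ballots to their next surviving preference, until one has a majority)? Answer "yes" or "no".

yes

Plurality — first-place votes: D 230, E 0, B 195, A 313, C 63. Winner: A.
Instant-runoff — R1 D 230, E 0, B 195, A 313, C 63 (E out); R2 D 230, B 195, A 313, C 63 (C out); R3 D 293, B 195, A 313 (B out); R4 D 293, A 508 (A winner). Winner: A.
The two methods agree.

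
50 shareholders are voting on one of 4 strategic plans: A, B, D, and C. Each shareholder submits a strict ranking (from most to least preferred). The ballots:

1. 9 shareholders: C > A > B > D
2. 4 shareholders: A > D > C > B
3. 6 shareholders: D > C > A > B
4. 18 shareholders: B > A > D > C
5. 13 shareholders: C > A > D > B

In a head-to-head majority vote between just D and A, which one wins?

Voters preferring D to A: 6; preferring A to D: 44.
A wins the head-to-head.

A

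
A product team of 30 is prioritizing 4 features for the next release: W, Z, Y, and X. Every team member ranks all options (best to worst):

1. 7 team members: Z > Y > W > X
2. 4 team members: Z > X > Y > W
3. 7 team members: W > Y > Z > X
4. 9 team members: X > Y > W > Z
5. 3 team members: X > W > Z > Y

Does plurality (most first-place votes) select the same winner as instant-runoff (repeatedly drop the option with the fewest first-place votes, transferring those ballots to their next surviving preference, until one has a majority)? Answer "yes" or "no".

Plurality — first-place votes: W 7, Z 11, Y 0, X 12. Winner: X.
Instant-runoff — R1 W 7, Z 11, Y 0, X 12 (Y out); R2 W 7, Z 11, X 12 (W out); R3 Z 18, X 12 (Z winner). Winner: Z.
The two methods disagree.

no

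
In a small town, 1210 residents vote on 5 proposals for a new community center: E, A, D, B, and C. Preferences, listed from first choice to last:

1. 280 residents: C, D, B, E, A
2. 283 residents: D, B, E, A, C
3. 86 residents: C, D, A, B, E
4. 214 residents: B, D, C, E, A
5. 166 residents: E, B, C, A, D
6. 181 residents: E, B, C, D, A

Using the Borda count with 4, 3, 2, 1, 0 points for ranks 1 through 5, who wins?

B

E: 280·1 + 283·2 + 86·0 + 214·1 + 166·4 + 181·4 = 2448
A: 280·0 + 283·1 + 86·2 + 214·0 + 166·1 + 181·0 = 621
D: 280·3 + 283·4 + 86·3 + 214·3 + 166·0 + 181·1 = 3053
B: 280·2 + 283·3 + 86·1 + 214·4 + 166·3 + 181·3 = 3392
C: 280·4 + 283·0 + 86·4 + 214·2 + 166·2 + 181·2 = 2586
B has the highest Borda score (3392).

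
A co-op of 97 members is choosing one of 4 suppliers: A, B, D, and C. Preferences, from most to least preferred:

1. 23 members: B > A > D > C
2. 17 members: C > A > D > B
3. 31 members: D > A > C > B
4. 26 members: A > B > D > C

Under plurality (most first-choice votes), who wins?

First-place votes: A 26, B 23, D 31, C 17.
D has the most first-place votes.

D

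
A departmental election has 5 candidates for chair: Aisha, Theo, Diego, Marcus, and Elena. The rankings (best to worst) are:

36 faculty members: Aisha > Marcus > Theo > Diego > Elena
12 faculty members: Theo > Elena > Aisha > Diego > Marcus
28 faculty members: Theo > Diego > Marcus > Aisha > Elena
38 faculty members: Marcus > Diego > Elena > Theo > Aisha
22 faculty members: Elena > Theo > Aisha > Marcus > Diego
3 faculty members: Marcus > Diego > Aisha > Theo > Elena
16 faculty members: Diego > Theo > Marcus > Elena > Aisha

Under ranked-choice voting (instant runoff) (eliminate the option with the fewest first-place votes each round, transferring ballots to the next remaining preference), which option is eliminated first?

Round 1: Aisha 36, Theo 40, Diego 16, Marcus 41, Elena 22. Eliminate Diego.

Diego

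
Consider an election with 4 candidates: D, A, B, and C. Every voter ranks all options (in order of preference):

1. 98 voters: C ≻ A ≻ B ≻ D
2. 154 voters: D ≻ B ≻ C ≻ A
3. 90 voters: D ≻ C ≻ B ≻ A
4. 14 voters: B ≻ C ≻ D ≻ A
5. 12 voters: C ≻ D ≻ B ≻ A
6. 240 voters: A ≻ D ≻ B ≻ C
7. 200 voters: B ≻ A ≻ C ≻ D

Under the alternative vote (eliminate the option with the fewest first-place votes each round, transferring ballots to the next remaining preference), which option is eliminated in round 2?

Round 1: D 244, A 240, B 214, C 110. Eliminate C.
Round 2: D 256, A 338, B 214. Eliminate B.

B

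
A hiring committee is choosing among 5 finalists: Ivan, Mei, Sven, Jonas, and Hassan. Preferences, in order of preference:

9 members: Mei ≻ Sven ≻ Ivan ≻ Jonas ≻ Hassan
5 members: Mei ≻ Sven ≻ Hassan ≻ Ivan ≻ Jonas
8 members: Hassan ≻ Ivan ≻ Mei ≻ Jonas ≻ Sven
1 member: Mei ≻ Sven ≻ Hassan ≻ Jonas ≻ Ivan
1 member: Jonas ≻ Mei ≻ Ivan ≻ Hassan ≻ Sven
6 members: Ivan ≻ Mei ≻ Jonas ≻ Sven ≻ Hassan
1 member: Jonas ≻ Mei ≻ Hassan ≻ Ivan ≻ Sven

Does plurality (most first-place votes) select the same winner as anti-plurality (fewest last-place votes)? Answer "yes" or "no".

Plurality — first-place votes: Ivan 6, Mei 15, Sven 0, Jonas 2, Hassan 8. Winner: Mei.
Anti-plurality — last-place votes: Ivan 1, Mei 0, Sven 10, Jonas 5, Hassan 15. Winner: Mei.
The two methods agree.

yes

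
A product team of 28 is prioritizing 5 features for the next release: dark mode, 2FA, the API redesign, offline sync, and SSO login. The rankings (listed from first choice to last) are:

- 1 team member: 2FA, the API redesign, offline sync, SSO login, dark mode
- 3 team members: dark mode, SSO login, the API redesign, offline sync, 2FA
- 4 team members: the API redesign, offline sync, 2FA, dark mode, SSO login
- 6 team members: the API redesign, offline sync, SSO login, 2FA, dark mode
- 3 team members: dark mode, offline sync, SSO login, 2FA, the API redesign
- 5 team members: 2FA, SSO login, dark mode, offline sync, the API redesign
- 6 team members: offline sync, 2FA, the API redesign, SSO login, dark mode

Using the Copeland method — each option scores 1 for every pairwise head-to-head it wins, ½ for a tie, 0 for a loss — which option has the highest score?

dark mode: loses to 2FA, the API redesign, offline sync, and SSO login → score 0.
2FA: beats dark mode, the API redesign, and SSO login; loses to offline sync → score 3.
the API redesign: beats dark mode and SSO login; ties offline sync; loses to 2FA → score 2.5.
offline sync: beats dark mode, 2FA, and SSO login; ties the API redesign → score 3.5.
SSO login: beats dark mode; loses to 2FA, the API redesign, and offline sync → score 1.
offline sync has the best pairwise record.

offline sync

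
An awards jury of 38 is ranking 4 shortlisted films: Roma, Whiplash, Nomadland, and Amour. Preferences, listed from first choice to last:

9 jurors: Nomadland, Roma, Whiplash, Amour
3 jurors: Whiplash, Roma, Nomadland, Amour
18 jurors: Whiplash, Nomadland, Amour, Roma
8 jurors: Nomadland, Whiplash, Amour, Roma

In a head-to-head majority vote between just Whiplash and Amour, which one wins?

Whiplash

Voters preferring Whiplash to Amour: 38; preferring Amour to Whiplash: 0.
Whiplash wins the head-to-head.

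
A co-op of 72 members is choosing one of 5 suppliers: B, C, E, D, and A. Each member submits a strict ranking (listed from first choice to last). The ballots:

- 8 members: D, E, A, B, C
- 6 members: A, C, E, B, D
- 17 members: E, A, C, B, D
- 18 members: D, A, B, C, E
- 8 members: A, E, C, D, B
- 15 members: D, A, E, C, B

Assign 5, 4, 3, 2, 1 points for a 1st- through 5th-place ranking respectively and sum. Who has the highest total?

A

B: 8·2 + 6·2 + 17·2 + 18·3 + 8·1 + 15·1 = 139
C: 8·1 + 6·4 + 17·3 + 18·2 + 8·3 + 15·2 = 173
E: 8·4 + 6·3 + 17·5 + 18·1 + 8·4 + 15·3 = 230
D: 8·5 + 6·1 + 17·1 + 18·5 + 8·2 + 15·5 = 244
A: 8·3 + 6·5 + 17·4 + 18·4 + 8·5 + 15·4 = 294
A has the highest Borda score (294).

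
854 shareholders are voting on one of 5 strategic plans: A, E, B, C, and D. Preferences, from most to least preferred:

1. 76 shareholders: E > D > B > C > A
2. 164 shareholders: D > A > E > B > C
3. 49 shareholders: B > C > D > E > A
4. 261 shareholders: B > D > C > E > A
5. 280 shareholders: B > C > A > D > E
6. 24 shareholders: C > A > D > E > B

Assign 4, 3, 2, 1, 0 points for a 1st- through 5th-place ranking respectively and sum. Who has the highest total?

A: 76·0 + 164·3 + 49·0 + 261·0 + 280·2 + 24·3 = 1124
E: 76·4 + 164·2 + 49·1 + 261·1 + 280·0 + 24·1 = 966
B: 76·2 + 164·1 + 49·4 + 261·4 + 280·4 + 24·0 = 2676
C: 76·1 + 164·0 + 49·3 + 261·2 + 280·3 + 24·4 = 1681
D: 76·3 + 164·4 + 49·2 + 261·3 + 280·1 + 24·2 = 2093
B has the highest Borda score (2676).

B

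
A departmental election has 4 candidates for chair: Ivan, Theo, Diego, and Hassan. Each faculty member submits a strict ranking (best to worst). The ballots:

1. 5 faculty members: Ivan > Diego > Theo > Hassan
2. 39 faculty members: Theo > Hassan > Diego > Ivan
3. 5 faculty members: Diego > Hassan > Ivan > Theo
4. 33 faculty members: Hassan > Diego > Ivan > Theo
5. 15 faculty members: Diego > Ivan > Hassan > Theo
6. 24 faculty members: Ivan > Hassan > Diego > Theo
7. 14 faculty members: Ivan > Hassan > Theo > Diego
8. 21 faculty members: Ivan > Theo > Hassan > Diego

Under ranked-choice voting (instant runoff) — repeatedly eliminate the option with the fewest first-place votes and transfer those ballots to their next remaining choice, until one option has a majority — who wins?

Round 1: Ivan 64, Theo 39, Diego 20, Hassan 33. Eliminate Diego.
Round 2: Ivan 79, Theo 39, Hassan 38. Ivan has a majority.

Ivan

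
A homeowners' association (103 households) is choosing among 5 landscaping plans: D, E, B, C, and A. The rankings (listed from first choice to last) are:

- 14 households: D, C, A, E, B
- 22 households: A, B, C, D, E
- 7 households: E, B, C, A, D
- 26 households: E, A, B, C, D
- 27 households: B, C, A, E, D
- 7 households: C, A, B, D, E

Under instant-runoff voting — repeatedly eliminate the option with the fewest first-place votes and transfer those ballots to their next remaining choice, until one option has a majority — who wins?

A

Round 1: D 14, E 33, B 27, C 7, A 22. Eliminate C.
Round 2: D 14, E 33, B 27, A 29. Eliminate D.
Round 3: E 33, B 27, A 43. Eliminate B.
Round 4: E 33, A 70. A has a majority.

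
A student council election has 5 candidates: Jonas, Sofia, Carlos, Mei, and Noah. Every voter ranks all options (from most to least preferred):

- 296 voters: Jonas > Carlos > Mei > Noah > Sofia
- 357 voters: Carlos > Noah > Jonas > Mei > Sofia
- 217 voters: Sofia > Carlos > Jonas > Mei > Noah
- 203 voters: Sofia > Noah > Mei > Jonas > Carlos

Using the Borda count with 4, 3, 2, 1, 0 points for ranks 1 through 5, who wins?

Jonas: 296·4 + 357·2 + 217·2 + 203·1 = 2535
Sofia: 296·0 + 357·0 + 217·4 + 203·4 = 1680
Carlos: 296·3 + 357·4 + 217·3 + 203·0 = 2967
Mei: 296·2 + 357·1 + 217·1 + 203·2 = 1572
Noah: 296·1 + 357·3 + 217·0 + 203·3 = 1976
Carlos has the highest Borda score (2967).

Carlos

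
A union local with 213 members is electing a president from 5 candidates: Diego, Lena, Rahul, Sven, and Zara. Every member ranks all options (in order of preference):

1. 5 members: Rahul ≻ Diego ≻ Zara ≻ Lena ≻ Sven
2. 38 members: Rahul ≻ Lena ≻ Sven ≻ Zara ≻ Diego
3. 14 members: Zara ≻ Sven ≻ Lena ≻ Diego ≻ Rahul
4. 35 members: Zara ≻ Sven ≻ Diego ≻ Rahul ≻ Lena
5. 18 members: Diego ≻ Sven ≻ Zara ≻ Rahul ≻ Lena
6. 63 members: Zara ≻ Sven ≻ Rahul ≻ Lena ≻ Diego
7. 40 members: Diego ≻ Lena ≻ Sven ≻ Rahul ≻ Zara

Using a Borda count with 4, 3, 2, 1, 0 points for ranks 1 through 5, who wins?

Sven

Diego: 5·3 + 38·0 + 14·1 + 35·2 + 18·4 + 63·0 + 40·4 = 331
Lena: 5·1 + 38·3 + 14·2 + 35·0 + 18·0 + 63·1 + 40·3 = 330
Rahul: 5·4 + 38·4 + 14·0 + 35·1 + 18·1 + 63·2 + 40·1 = 391
Sven: 5·0 + 38·2 + 14·3 + 35·3 + 18·3 + 63·3 + 40·2 = 546
Zara: 5·2 + 38·1 + 14·4 + 35·4 + 18·2 + 63·4 + 40·0 = 532
Sven has the highest Borda score (546).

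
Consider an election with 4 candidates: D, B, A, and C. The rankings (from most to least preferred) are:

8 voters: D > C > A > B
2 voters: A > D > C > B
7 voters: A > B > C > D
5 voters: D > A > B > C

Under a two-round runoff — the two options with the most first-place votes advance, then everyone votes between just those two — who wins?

Round 1 first-place votes: D 13, B 0, A 9, C 0.
D and A advance.
Runoff: D is preferred to A by 13 voters; A by 9.
D wins the runoff.

D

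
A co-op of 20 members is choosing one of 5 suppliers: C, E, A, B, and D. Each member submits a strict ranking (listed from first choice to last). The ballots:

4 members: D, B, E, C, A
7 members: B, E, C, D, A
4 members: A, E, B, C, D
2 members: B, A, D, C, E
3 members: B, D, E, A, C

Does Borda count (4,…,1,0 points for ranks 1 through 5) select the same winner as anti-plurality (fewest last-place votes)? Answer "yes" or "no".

yes

Borda — scores: C 24, E 47, A 25, B 68, D 36. Winner: B.
Anti-plurality — last-place votes: C 3, E 2, A 11, B 0, D 4. Winner: B.
The two methods agree.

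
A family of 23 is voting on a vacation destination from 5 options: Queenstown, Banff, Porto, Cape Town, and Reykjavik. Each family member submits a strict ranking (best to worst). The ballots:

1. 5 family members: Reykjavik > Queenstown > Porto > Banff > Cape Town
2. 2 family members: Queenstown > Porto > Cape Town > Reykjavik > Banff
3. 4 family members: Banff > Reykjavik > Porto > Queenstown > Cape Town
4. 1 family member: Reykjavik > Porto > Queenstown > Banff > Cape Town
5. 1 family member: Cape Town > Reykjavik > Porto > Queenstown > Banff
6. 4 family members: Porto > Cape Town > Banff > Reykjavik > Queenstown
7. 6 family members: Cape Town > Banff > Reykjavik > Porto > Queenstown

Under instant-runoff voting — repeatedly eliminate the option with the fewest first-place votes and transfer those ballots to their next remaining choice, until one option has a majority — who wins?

Round 1: Queenstown 2, Banff 4, Porto 4, Cape Town 7, Reykjavik 6. Eliminate Queenstown.
Round 2: Banff 4, Porto 6, Cape Town 7, Reykjavik 6. Eliminate Banff.
Round 3: Porto 6, Cape Town 7, Reykjavik 10. Eliminate Porto.
Round 4: Cape Town 13, Reykjavik 10. Cape Town has a majority.

Cape Town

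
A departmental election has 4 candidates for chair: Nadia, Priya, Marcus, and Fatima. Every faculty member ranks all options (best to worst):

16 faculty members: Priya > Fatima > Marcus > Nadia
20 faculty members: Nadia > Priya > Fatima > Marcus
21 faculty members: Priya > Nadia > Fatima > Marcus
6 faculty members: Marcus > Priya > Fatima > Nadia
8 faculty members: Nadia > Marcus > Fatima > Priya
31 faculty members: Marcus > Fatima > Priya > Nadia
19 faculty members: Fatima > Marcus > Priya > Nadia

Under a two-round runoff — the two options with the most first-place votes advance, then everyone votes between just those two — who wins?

Marcus

Round 1 first-place votes: Nadia 28, Priya 37, Marcus 37, Fatima 19.
Marcus and Priya advance.
Runoff: Marcus is preferred to Priya by 64 voters; Priya by 57.
Marcus wins the runoff.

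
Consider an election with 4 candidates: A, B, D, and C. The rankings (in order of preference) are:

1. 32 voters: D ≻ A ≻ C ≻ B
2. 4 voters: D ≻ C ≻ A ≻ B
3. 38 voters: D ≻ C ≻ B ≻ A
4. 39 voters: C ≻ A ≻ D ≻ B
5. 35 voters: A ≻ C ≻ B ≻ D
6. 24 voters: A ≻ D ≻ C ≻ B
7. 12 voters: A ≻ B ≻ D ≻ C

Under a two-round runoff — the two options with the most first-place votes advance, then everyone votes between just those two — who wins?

Round 1 first-place votes: A 71, B 0, D 74, C 39.
D and A advance.
Runoff: D is preferred to A by 74 voters; A by 110.
A wins the runoff.

A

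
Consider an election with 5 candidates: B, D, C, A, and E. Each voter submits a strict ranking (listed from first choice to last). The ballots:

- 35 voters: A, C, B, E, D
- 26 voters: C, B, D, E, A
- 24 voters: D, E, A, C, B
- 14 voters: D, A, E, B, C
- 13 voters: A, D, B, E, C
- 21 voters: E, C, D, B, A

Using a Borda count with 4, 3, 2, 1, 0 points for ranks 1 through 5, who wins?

B: 35·2 + 26·3 + 24·0 + 14·1 + 13·2 + 21·1 = 209
D: 35·0 + 26·2 + 24·4 + 14·4 + 13·3 + 21·2 = 285
C: 35·3 + 26·4 + 24·1 + 14·0 + 13·0 + 21·3 = 296
A: 35·4 + 26·0 + 24·2 + 14·3 + 13·4 + 21·0 = 282
E: 35·1 + 26·1 + 24·3 + 14·2 + 13·1 + 21·4 = 258
C has the highest Borda score (296).

C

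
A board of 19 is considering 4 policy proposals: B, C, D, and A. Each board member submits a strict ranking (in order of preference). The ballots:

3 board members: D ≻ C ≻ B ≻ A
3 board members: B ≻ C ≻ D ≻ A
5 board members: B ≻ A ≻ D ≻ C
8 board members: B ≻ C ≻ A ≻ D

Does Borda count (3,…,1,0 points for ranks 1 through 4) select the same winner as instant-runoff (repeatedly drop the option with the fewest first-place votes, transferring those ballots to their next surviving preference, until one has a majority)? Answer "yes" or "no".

yes

Borda — scores: B 51, C 28, D 17, A 18. Winner: B.
Instant-runoff — R1 B 16, C 0, D 3, A 0 (B winner). Winner: B.
The two methods agree.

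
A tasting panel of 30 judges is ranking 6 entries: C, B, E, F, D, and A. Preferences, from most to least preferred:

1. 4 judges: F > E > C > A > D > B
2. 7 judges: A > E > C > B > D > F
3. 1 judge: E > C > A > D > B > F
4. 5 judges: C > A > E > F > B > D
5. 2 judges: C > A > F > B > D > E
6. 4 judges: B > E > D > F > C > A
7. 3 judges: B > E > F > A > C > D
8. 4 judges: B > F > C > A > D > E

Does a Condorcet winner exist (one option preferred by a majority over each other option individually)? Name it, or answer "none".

Checking pairwise contests:
E beats C 19–11.
C beats B 19–11.
A beats E 18–12.
B beats F 19–11.
C beats D 26–4.
C beats A 20–10.
Every option loses at least one head-to-head, so there is no Condorcet winner.

none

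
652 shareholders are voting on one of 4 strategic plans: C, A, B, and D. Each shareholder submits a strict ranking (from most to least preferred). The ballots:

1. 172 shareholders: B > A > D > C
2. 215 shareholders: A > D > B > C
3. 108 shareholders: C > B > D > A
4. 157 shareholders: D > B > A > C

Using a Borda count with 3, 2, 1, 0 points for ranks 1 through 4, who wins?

B

C: 172·0 + 215·0 + 108·3 + 157·0 = 324
A: 172·2 + 215·3 + 108·0 + 157·1 = 1146
B: 172·3 + 215·1 + 108·2 + 157·2 = 1261
D: 172·1 + 215·2 + 108·1 + 157·3 = 1181
B has the highest Borda score (1261).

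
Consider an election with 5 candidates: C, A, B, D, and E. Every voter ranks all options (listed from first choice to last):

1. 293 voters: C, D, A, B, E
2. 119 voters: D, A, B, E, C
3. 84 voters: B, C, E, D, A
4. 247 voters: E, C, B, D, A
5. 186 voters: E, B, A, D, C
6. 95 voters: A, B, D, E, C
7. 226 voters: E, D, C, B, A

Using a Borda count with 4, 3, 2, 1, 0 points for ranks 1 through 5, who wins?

C: 293·4 + 119·0 + 84·3 + 247·3 + 186·0 + 95·0 + 226·2 = 2617
A: 293·2 + 119·3 + 84·0 + 247·0 + 186·2 + 95·4 + 226·0 = 1695
B: 293·1 + 119·2 + 84·4 + 247·2 + 186·3 + 95·3 + 226·1 = 2430
D: 293·3 + 119·4 + 84·1 + 247·1 + 186·1 + 95·2 + 226·3 = 2740
E: 293·0 + 119·1 + 84·2 + 247·4 + 186·4 + 95·1 + 226·4 = 3018
E has the highest Borda score (3018).

E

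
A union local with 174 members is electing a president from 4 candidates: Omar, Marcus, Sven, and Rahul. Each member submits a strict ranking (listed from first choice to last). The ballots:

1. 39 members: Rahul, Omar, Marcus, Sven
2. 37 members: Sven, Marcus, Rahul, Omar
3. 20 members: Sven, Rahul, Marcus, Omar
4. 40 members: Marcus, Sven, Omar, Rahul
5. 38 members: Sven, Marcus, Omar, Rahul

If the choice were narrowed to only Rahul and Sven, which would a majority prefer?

Sven

Voters preferring Rahul to Sven: 39; preferring Sven to Rahul: 135.
Sven wins the head-to-head.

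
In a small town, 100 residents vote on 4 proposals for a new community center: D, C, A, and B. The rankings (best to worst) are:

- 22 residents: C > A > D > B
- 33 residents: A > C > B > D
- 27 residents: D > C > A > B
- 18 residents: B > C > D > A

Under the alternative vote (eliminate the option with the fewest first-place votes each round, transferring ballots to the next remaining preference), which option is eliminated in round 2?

D

Round 1: D 27, C 22, A 33, B 18. Eliminate B.
Round 2: D 27, C 40, A 33. Eliminate D.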